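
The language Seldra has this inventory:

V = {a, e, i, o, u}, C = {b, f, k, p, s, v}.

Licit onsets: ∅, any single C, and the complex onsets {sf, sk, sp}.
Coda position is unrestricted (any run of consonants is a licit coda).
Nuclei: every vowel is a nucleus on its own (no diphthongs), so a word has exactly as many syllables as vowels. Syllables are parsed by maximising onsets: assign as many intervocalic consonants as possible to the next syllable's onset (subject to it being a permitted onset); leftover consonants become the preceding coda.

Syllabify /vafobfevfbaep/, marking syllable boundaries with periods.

Vowels present: a, o, e, a, e; each is a nucleus, giving 5 syllables.
V1 /a/ – V2 /o/: /f/ → onset of the next syllable (single consonants are always licit onsets).
V2 /o/ – V3 /e/: /bf/ splits as /b/ + /f/ (/f/ is the longest suffix that is a licit onset).
V3 /e/ – V4 /a/: /vfb/ splits as /vf/ + /b/ (/b/ is the longest suffix that is a licit onset).
V4 /a/ – V5 /e/: nothing intervenes; syllable break is V.V.

va.fob.fevf.ba.ep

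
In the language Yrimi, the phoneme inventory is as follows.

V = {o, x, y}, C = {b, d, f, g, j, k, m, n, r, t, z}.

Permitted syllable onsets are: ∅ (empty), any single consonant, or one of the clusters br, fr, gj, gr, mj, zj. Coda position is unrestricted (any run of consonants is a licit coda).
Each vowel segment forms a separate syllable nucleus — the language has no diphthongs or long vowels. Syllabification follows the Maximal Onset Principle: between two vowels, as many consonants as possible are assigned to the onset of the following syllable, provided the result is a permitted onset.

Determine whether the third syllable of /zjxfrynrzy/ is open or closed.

open

The vowels are x, y, y — 3 nuclei, so 3 syllables.
/x…y/ gap (V1→V2): /fr/ — entire cluster is a permitted onset → onset /fr/, coda ∅.
/y…y/ gap (V2→V3): /nrz/; trying suffixes from longest down, /z/ is the first permitted one, so coda /nr/ | onset /z/.
Result: zjx.frynr.zy.
Syllable 3 is /zy/; it ends in its nucleus with no coda, so it is open.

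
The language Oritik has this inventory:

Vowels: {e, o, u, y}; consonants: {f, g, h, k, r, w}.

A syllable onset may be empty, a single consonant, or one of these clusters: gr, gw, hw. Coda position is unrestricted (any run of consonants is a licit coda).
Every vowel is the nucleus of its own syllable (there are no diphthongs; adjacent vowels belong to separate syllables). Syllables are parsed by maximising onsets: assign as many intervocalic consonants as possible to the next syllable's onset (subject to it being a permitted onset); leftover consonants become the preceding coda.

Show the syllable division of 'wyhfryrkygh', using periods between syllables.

Nuclei (vowels): y, y, y → 3 syllables.
Between /y/ (V1) and /y/ (V2): /hfr/ splits as /hf/ + /r/ (/r/ is the longest suffix that is a licit onset).
Between /y/ (V2) and /y/ (V3): /rk/; trying suffixes from longest down, /k/ is the first permitted one, so coda /r/ | onset /k/.

wyhf.ryr.kygh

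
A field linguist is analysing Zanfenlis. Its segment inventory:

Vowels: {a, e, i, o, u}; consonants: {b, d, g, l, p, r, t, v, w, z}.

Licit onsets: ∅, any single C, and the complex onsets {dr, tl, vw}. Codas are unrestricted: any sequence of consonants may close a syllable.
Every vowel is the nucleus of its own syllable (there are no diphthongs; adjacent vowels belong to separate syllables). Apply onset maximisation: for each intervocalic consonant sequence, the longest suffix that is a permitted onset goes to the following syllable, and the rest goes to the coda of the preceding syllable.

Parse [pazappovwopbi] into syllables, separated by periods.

Vowels present: a, a, o, o, i; each is a nucleus, giving 5 syllables.
/a…a/ gap (V1→V2): just /z/ — single C goes to the following onset.
/a…o/ gap (V2→V3): cluster /pp/ — the longest permitted-onset suffix is /p/; onset = /p/, preceding coda = /p/.
/o…o/ gap (V3→V4): /vw/ — entire cluster is a permitted onset → onset /vw/, coda ∅.
/o…i/ gap (V4→V5): /pb/ — longest licit onset from the right is /b/, leaving /p/ as coda.

pa.zap.po.vwop.bi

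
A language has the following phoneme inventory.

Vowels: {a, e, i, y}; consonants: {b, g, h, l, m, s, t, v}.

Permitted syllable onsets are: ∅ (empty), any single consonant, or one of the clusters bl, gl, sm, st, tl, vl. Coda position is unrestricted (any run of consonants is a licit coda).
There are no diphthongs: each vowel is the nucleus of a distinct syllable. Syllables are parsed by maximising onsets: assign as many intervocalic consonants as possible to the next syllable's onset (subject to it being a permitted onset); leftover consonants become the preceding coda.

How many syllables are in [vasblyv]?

The vowels are a, y — 2 nuclei, so 2 syllables.

2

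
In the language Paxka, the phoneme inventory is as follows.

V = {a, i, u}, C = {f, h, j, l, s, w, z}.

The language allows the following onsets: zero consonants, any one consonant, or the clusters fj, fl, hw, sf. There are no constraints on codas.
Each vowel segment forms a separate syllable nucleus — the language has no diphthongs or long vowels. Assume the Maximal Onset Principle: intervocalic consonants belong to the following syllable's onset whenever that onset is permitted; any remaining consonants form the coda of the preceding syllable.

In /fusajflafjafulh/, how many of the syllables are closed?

Vowels present: u, a, a, a, u; each is a nucleus, giving 5 syllables.
V1 /u/ – V2 /a/: /s/ → onset of the next syllable (single consonants are always licit onsets).
V2 /a/ – V3 /a/: cluster /jfl/ — the longest permitted-onset suffix is /fl/; onset = /fl/, preceding coda = /j/.
V3 /a/ – V4 /a/: /fj/ is a licit onset in full, so it all attaches to the next syllable.
V4 /a/ – V5 /u/: just /f/ — single C goes to the following onset.
So the parse is fu.saj.fla.fja.fulh.
Classifying each syllable: /fu/ (open), /saj/ (closed), /fla/ (open), /fja/ (open), /fulh/ (closed).
Closed syllables: 2.

2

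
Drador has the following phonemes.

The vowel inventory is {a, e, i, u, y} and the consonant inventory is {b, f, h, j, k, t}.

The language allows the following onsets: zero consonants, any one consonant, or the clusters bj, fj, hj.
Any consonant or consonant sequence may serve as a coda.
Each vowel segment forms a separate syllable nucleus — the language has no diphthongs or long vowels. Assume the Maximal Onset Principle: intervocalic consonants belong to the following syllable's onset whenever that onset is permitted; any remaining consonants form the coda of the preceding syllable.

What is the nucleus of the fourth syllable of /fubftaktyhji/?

i

The vowels are u, a, y, i — 4 nuclei, so 4 syllables.
The fourth nucleus (vowel 4 from the left) is /i/.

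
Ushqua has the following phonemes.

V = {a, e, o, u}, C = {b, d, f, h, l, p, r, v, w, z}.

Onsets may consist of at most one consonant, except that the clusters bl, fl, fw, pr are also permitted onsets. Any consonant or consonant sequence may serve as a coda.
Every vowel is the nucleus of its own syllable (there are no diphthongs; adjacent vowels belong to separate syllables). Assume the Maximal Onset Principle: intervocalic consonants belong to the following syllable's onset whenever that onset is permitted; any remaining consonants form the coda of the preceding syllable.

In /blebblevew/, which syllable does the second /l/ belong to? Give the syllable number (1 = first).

Vowels present: e, e, e; each is a nucleus, giving 3 syllables.
V1 /e/ – V2 /e/: /bbl/ splits as /b/ + /bl/ (/bl/ is the longest suffix that is a licit onset).
V2 /e/ – V3 /e/: /v/ → onset of the next syllable (single consonants are always licit onsets).
Syllabification: bleb.ble.vew.
The second /l/ is in the onset of syllable 2 (/ble/).

2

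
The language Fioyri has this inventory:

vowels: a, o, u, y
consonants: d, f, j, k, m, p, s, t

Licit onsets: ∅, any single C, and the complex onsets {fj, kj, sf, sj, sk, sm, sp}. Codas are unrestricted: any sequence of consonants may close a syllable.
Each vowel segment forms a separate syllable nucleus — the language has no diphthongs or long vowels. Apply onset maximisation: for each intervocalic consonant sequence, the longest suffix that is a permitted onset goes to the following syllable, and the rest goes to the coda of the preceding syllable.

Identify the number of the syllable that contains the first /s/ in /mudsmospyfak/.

2

The vowels are u, o, y, a — 4 nuclei, so 4 syllables.
/u…o/ gap (V1→V2): /dsm/; trying suffixes from longest down, /sm/ is the first permitted one, so coda /d/ | onset /sm/.
/o…y/ gap (V2→V3): cluster /sp/ — /sp/ is itself a permitted onset, so the whole cluster goes right; preceding coda = ∅.
/y…a/ gap (V3→V4): /f/ is a single consonant, so it becomes the next onset.
Putting it together: mud.smo.spy.fak.
The first /s/ is in the onset of syllable 2 (/smo/).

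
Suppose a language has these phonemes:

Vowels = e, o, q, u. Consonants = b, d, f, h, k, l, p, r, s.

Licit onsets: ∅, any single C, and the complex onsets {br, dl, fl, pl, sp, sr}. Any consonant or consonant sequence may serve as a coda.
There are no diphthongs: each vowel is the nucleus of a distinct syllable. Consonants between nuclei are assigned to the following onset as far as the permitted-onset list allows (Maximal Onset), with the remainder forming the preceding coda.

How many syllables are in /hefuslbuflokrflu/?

The vowels are e, u, u, o, u — 5 nuclei, so 5 syllables.

5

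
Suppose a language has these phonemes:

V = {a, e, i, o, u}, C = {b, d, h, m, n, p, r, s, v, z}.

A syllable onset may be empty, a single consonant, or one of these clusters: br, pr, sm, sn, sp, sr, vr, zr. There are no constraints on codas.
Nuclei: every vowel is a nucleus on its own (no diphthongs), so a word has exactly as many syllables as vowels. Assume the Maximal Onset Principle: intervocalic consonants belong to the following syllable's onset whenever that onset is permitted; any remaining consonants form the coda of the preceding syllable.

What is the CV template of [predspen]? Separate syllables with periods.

Vowels present: e, e; each is a nucleus, giving 2 syllables.
/e…e/ gap (V1→V2): /dsp/ — longest licit onset from the right is /sp/, leaving /d/ as coda.
Putting it together: pred.spen.
Mapping each syllable to C/V: /pred/ → CCVC, /spen/ → CCVC.

CCVC.CCVC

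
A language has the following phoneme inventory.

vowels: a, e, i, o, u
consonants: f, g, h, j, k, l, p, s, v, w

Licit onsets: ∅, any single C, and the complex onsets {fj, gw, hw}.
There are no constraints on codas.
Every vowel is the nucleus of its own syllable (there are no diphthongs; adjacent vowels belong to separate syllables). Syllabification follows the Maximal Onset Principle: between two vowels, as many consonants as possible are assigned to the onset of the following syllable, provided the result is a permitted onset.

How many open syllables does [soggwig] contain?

The vowels are o, i — 2 nuclei, so 2 syllables.
σ1/σ2 boundary: /ggw/ splits as /g/ + /gw/ (/gw/ is the longest suffix that is a licit onset).
Syllabification: sog.gwig.
Classifying each syllable: /sog/ (closed), /gwig/ (closed).
Open syllables: 0.

0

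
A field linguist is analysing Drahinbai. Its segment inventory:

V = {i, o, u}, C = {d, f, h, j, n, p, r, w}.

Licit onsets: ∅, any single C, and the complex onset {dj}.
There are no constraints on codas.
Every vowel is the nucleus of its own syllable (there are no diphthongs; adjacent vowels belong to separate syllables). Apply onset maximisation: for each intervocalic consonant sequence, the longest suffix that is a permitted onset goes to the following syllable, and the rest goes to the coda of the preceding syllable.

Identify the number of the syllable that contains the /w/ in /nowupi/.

Nuclei (vowels): o, u, i → 3 syllables.
/o…u/ gap (V1→V2): /w/ is a single consonant, so it becomes the next onset.
/u…i/ gap (V2→V3): /p/ is a single consonant, so it becomes the next onset.
So the parse is no.wu.pi.
The /w/ is in the onset of syllable 2 (/wu/).

2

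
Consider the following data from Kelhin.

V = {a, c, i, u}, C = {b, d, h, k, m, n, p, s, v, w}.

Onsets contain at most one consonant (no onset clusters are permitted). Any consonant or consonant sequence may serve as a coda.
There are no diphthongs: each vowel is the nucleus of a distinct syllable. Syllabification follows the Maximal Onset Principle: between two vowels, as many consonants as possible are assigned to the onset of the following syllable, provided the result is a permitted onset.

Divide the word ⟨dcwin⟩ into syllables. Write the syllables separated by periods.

dc.win

The vowels are c, i — 2 nuclei, so 2 syllables.
σ1/σ2 boundary: /w/ is a single consonant, so it becomes the next onset.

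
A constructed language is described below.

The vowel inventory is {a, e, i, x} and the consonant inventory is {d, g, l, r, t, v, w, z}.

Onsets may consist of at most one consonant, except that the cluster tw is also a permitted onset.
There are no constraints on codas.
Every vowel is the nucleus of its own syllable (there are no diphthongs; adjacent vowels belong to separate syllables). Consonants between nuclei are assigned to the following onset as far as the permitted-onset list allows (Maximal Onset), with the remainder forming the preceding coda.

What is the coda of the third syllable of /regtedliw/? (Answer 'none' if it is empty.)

w

The vowels are e, e, i — 3 nuclei, so 3 syllables.
Between /e/ (V1) and /e/ (V2): cluster /gt/ — the longest permitted-onset suffix is /t/; onset = /t/, preceding coda = /g/.
Between /e/ (V2) and /i/ (V3): /dl/ splits as /d/ + /l/ (/l/ is the longest suffix that is a licit onset).
Result: reg.ted.liw.
Syllable 3 is /liw/: onset /l/, nucleus /i/, coda /w/.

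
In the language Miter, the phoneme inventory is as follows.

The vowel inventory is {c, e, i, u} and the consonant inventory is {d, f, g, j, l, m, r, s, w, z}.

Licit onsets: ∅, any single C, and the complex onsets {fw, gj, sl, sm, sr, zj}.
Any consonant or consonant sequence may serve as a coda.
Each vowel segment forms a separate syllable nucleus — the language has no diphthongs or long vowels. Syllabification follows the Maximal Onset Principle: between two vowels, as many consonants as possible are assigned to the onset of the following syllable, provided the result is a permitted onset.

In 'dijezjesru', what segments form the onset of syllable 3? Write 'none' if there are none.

Nuclei (vowels): i, e, e, u → 4 syllables.
V1 /i/ – V2 /e/: /j/ → onset of the next syllable (single consonants are always licit onsets).
V2 /e/ – V3 /e/: /zj/ — entire cluster is a permitted onset → onset /zj/, coda ∅.
V3 /e/ – V4 /u/: cluster /sr/ — /sr/ is itself a permitted onset, so the whole cluster goes right; preceding coda = ∅.
Syllabification: di.je.zje.sru.
Syllable 3 is /zje/: onset /zj/, nucleus /e/, coda ∅.

zj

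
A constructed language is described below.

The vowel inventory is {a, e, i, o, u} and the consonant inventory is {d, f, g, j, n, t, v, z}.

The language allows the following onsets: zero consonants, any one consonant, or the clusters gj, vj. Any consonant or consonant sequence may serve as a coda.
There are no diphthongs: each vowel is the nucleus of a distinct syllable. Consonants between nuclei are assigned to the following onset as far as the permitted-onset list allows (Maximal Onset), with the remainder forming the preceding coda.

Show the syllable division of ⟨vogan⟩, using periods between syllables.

vo.gan

The vowels are o, a — 2 nuclei, so 2 syllables.
V1 /o/ – V2 /a/: /g/ → onset of the next syllable (single consonants are always licit onsets).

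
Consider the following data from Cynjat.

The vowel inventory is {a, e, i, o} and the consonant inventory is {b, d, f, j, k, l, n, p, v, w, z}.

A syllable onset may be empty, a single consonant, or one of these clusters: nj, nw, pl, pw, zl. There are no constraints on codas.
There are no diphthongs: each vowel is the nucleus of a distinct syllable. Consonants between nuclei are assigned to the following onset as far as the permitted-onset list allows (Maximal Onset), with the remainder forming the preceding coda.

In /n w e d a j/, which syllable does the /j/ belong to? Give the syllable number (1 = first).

Vowels present: e, a; each is a nucleus, giving 2 syllables.
Between /e/ (V1) and /a/ (V2): just /d/ — single C goes to the following onset.
Result: nwe.daj.
The /j/ is in the coda of syllable 2 (/daj/).

2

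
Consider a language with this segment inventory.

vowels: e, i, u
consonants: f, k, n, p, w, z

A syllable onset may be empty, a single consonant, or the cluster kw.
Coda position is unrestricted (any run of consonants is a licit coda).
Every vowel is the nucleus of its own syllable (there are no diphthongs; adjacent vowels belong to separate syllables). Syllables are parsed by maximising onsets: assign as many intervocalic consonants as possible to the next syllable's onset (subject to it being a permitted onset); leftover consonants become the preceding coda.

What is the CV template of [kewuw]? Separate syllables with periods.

CV.CVC

Nuclei (vowels): e, u → 2 syllables.
V1 /e/ – V2 /u/: /w/ → onset of the next syllable (single consonants are always licit onsets).
Putting it together: ke.wuw.
Mapping each syllable to C/V: /ke/ → CV, /wuw/ → CVC.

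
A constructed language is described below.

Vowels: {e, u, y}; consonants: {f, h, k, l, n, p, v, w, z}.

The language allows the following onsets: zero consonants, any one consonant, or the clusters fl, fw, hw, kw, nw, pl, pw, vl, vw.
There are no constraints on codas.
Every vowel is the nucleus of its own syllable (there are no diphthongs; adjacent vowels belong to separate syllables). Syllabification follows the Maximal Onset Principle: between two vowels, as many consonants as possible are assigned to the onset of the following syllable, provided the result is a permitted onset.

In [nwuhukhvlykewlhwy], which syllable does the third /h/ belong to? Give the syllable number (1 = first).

Nuclei (vowels): u, u, y, e, y → 5 syllables.
σ1/σ2 boundary: /h/ is a single consonant, so it becomes the next onset.
σ2/σ3 boundary: /khvl/; trying suffixes from longest down, /vl/ is the first permitted one, so coda /kh/ | onset /vl/.
σ3/σ4 boundary: /k/ is a single consonant, so it becomes the next onset.
σ4/σ5 boundary: /wlhw/ splits as /wl/ + /hw/ (/hw/ is the longest suffix that is a licit onset).
So the parse is nwu.hukh.vly.kewl.hwy.
The third /h/ is in the onset of syllable 5 (/hwy/).

5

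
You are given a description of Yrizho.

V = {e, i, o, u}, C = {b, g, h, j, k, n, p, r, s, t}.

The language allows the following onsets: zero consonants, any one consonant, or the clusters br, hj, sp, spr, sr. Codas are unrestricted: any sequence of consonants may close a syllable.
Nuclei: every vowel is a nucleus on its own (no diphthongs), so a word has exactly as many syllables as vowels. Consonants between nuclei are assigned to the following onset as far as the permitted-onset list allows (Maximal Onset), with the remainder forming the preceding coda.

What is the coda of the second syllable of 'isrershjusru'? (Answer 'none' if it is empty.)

Vowels present: i, e, u, u; each is a nucleus, giving 4 syllables.
Between /i/ (V1) and /e/ (V2): cluster /sr/ — /sr/ is itself a permitted onset, so the whole cluster goes right; preceding coda = ∅.
Between /e/ (V2) and /u/ (V3): cluster /rshj/ — the longest permitted-onset suffix is /hj/; onset = /hj/, preceding coda = /rs/.
Between /u/ (V3) and /u/ (V4): cluster /sr/ — /sr/ is itself a permitted onset, so the whole cluster goes right; preceding coda = ∅.
Putting it together: i.srers.hju.sru.
Syllable 2 is /srers/: onset /sr/, nucleus /e/, coda /rs/.

rs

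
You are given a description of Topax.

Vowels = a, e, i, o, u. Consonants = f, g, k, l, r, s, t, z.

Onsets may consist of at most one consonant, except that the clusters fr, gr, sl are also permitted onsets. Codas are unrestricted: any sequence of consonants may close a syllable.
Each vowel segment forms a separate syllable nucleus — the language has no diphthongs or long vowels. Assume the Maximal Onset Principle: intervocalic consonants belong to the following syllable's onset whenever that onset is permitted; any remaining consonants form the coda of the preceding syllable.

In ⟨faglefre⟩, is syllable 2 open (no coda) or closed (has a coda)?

open

Nuclei (vowels): a, e, e → 3 syllables.
Between /a/ (V1) and /e/ (V2): /gl/ splits as /g/ + /l/ (/l/ is the longest suffix that is a licit onset).
Between /e/ (V2) and /e/ (V3): cluster /fr/ — /fr/ is itself a permitted onset, so the whole cluster goes right; preceding coda = ∅.
Putting it together: fag.le.fre.
Syllable 2 is /le/; it ends in its nucleus with no coda, so it is open.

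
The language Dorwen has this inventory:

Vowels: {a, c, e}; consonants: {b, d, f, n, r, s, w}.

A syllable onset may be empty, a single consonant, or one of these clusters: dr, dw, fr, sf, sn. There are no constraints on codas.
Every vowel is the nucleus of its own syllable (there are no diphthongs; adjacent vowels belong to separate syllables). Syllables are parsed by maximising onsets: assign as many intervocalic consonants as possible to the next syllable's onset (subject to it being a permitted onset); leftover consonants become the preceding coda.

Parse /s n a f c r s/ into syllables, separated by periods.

Vowels present: a, c; each is a nucleus, giving 2 syllables.
/a…c/ gap (V1→V2): /f/ is a single consonant, so it becomes the next onset.

sna.fcrs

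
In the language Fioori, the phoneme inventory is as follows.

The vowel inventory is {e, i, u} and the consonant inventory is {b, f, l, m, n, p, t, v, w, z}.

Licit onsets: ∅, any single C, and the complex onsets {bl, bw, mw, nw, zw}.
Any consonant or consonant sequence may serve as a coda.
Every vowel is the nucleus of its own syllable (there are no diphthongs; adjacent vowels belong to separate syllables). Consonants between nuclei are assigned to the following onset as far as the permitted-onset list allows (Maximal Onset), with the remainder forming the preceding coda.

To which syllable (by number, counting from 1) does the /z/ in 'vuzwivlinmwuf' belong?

2

Vowels present: u, i, i, u; each is a nucleus, giving 4 syllables.
Between /u/ (V1) and /i/ (V2): /zw/ — entire cluster is a permitted onset → onset /zw/, coda ∅.
Between /i/ (V2) and /i/ (V3): /vl/ splits as /v/ + /l/ (/l/ is the longest suffix that is a licit onset).
Between /i/ (V3) and /u/ (V4): /nmw/; trying suffixes from longest down, /mw/ is the first permitted one, so coda /n/ | onset /mw/.
Result: vu.zwiv.lin.mwuf.
The /z/ is in the onset of syllable 2 (/zwiv/).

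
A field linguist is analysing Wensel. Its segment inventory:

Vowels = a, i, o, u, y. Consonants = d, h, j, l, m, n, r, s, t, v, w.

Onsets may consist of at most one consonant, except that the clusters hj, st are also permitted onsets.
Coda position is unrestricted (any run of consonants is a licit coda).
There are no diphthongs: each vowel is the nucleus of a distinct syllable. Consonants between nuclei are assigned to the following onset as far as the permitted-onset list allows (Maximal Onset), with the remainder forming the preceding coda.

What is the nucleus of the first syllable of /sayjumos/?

Nuclei (vowels): a, y, u, o → 4 syllables.
The first nucleus (vowel 1 from the left) is /a/.

a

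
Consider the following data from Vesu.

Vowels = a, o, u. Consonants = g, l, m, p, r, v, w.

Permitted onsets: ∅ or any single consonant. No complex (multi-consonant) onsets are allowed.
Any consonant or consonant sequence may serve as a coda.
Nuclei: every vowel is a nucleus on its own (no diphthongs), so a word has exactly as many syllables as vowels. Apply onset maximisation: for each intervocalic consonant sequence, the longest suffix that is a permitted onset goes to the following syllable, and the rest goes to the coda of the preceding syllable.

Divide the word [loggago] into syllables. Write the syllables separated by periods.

Vowels present: o, a, o; each is a nucleus, giving 3 syllables.
σ1/σ2 boundary: /gg/ — longest licit onset from the right is /g/, leaving /g/ as coda.
σ2/σ3 boundary: /g/ is a single consonant, so it becomes the next onset.

log.ga.go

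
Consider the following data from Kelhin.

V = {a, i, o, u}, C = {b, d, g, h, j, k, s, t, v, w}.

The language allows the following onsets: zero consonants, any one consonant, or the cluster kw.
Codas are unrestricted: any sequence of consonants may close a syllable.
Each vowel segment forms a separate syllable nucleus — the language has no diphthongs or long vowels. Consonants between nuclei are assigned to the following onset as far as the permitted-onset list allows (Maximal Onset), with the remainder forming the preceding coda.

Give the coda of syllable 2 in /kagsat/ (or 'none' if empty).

t

The vowels are a, a — 2 nuclei, so 2 syllables.
V1 /a/ – V2 /a/: cluster /gs/ — the longest permitted-onset suffix is /s/; onset = /s/, preceding coda = /g/.
Putting it together: kag.sat.
Syllable 2 is /sat/: onset /s/, nucleus /a/, coda /t/.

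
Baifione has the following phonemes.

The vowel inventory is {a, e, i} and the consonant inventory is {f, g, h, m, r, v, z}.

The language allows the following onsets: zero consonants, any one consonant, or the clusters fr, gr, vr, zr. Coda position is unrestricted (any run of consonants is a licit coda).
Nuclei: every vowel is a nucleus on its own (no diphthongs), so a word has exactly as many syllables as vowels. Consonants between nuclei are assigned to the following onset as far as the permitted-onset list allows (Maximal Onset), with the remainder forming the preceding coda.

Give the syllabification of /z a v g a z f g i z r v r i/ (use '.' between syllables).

The vowels are a, a, i, i — 4 nuclei, so 4 syllables.
σ1/σ2 boundary: /vg/ splits as /v/ + /g/ (/g/ is the longest suffix that is a licit onset).
σ2/σ3 boundary: /zfg/ — longest licit onset from the right is /g/, leaving /zf/ as coda.
σ3/σ4 boundary: /zrvr/; trying suffixes from longest down, /vr/ is the first permitted one, so coda /zr/ | onset /vr/.

zav.gazf.gizr.vri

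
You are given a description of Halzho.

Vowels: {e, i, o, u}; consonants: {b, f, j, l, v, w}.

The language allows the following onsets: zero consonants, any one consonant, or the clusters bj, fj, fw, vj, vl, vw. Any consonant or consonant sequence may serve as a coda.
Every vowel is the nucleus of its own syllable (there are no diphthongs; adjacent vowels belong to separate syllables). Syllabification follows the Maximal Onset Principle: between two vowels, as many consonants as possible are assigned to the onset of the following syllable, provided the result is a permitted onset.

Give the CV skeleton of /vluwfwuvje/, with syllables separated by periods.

Vowels present: u, u, e; each is a nucleus, giving 3 syllables.
/u…u/ gap (V1→V2): /wfw/; trying suffixes from longest down, /fw/ is the first permitted one, so coda /w/ | onset /fw/.
/u…e/ gap (V2→V3): cluster /vj/ — /vj/ is itself a permitted onset, so the whole cluster goes right; preceding coda = ∅.
Result: vluw.fwu.vje.
Mapping each syllable to C/V: /vluw/ → CCVC, /fwu/ → CCV, /vje/ → CCV.

CCVC.CCV.CCV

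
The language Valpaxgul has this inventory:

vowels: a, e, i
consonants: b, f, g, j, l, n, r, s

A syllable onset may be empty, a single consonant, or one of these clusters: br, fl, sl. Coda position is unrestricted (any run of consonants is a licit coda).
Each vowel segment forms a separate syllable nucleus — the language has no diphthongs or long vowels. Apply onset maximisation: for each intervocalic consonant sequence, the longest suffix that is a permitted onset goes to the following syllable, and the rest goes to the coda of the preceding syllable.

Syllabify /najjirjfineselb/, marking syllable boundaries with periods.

Vowels present: a, i, i, e, e; each is a nucleus, giving 5 syllables.
/a…i/ gap (V1→V2): /jj/; trying suffixes from longest down, /j/ is the first permitted one, so coda /j/ | onset /j/.
/i…i/ gap (V2→V3): /rjf/; trying suffixes from longest down, /f/ is the first permitted one, so coda /rj/ | onset /f/.
/i…e/ gap (V3→V4): /n/ → onset of the next syllable (single consonants are always licit onsets).
/e…e/ gap (V4→V5): /s/ is a single consonant, so it becomes the next onset.

naj.jirj.fi.ne.selb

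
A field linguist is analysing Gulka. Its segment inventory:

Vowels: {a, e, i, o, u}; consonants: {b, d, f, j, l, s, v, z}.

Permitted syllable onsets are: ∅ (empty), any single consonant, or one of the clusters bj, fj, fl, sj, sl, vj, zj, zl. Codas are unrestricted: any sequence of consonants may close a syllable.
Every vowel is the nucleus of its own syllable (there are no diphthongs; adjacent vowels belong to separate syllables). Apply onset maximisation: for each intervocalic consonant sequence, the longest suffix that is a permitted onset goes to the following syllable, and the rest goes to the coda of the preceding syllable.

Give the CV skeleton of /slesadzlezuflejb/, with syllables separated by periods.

Vowels present: e, a, e, u, e; each is a nucleus, giving 5 syllables.
V1 /e/ – V2 /a/: just /s/ — single C goes to the following onset.
V2 /a/ – V3 /e/: cluster /dzl/ — the longest permitted-onset suffix is /zl/; onset = /zl/, preceding coda = /d/.
V3 /e/ – V4 /u/: just /z/ — single C goes to the following onset.
V4 /u/ – V5 /e/: cluster /fl/ — /fl/ is itself a permitted onset, so the whole cluster goes right; preceding coda = ∅.
Syllabification: sle.sad.zle.zu.flejb.
Mapping each syllable to C/V: /sle/ → CCV, /sad/ → CVC, /zle/ → CCV, /zu/ → CV, /flejb/ → CCVCC.

CCV.CVC.CCV.CV.CCVCC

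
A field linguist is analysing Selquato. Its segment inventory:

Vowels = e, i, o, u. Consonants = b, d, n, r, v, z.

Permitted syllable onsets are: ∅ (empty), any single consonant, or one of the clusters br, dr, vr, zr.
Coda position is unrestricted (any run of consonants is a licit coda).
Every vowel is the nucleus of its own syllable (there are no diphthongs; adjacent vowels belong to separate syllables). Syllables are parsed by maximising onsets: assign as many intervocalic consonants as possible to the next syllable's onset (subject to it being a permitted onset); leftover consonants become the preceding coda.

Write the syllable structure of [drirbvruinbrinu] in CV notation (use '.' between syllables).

The vowels are i, u, i, i, u — 5 nuclei, so 5 syllables.
Between /i/ (V1) and /u/ (V2): /rbvr/; trying suffixes from longest down, /vr/ is the first permitted one, so coda /rb/ | onset /vr/.
Between /u/ (V2) and /i/ (V3): nothing intervenes; syllable break is V.V.
Between /i/ (V3) and /i/ (V4): cluster /nbr/ — the longest permitted-onset suffix is /br/; onset = /br/, preceding coda = /n/.
Between /i/ (V4) and /u/ (V5): /n/ → onset of the next syllable (single consonants are always licit onsets).
Result: drirb.vru.in.bri.nu.
Mapping each syllable to C/V: /drirb/ → CCVCC, /vru/ → CCV, /in/ → VC, /bri/ → CCV, /nu/ → CV.

CCVCC.CCV.VC.CCV.CV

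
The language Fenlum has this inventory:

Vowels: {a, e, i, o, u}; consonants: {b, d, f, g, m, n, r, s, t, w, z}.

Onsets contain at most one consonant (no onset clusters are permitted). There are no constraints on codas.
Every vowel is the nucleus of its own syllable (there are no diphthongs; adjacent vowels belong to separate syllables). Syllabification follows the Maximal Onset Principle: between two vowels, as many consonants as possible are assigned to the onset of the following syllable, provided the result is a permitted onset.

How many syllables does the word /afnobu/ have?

Nuclei (vowels): a, o, u → 3 syllables.

3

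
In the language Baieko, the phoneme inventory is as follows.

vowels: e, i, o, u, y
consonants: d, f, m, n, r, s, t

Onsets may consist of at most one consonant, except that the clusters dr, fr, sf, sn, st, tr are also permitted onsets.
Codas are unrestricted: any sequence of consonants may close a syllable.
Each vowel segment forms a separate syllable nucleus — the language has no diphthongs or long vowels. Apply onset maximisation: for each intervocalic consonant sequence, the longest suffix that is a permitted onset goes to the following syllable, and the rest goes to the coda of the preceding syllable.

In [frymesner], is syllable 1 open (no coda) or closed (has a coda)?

Vowels present: y, e, e; each is a nucleus, giving 3 syllables.
Between /y/ (V1) and /e/ (V2): /m/ → onset of the next syllable (single consonants are always licit onsets).
Between /e/ (V2) and /e/ (V3): /sn/ — entire cluster is a permitted onset → onset /sn/, coda ∅.
Putting it together: fry.me.sner.
Syllable 1 is /fry/; it ends in its nucleus with no coda, so it is open.

open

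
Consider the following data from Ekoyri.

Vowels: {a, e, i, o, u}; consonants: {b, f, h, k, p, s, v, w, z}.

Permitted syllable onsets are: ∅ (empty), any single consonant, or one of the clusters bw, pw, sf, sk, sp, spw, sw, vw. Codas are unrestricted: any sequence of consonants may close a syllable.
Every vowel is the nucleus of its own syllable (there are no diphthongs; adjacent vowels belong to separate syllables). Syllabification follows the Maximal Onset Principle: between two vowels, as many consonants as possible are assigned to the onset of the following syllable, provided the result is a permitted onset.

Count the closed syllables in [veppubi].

1

Nuclei (vowels): e, u, i → 3 syllables.
/e…u/ gap (V1→V2): /pp/ — longest licit onset from the right is /p/, leaving /p/ as coda.
/u…i/ gap (V2→V3): /b/ → onset of the next syllable (single consonants are always licit onsets).
So the parse is vep.pu.bi.
Classifying each syllable: /vep/ (closed), /pu/ (open), /bi/ (open).
Closed syllables: 1.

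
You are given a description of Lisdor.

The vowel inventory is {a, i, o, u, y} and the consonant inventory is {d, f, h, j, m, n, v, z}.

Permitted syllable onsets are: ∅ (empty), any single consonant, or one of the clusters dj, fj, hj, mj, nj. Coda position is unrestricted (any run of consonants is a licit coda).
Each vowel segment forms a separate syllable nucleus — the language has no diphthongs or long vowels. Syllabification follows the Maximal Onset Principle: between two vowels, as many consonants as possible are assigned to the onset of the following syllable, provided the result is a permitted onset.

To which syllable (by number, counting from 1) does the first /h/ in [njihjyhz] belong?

2

The vowels are i, y — 2 nuclei, so 2 syllables.
Between /i/ (V1) and /y/ (V2): cluster /hj/ — /hj/ is itself a permitted onset, so the whole cluster goes right; preceding coda = ∅.
Syllabification: nji.hjyhz.
The first /h/ is in the onset of syllable 2 (/hjyhz/).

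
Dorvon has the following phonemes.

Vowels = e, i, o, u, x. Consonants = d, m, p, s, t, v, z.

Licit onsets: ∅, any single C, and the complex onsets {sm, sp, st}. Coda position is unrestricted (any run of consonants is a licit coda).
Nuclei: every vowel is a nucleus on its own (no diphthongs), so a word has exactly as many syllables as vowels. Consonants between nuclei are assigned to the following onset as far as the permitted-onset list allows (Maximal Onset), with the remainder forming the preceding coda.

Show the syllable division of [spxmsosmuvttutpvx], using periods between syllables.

spxm.so.smuvt.tutp.vx

The vowels are x, o, u, u, x — 5 nuclei, so 5 syllables.
σ1/σ2 boundary: /ms/ splits as /m/ + /s/ (/s/ is the longest suffix that is a licit onset).
σ2/σ3 boundary: /sm/ — entire cluster is a permitted onset → onset /sm/, coda ∅.
σ3/σ4 boundary: cluster /vtt/ — the longest permitted-onset suffix is /t/; onset = /t/, preceding coda = /vt/.
σ4/σ5 boundary: cluster /tpv/ — the longest permitted-onset suffix is /v/; onset = /v/, preceding coda = /tp/.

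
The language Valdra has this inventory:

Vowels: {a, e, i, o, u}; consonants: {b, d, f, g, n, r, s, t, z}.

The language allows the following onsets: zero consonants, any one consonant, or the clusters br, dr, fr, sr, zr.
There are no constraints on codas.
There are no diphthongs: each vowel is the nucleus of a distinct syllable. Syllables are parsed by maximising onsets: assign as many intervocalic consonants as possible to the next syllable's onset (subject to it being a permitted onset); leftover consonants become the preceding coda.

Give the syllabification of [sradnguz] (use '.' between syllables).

The vowels are a, u — 2 nuclei, so 2 syllables.
/a…u/ gap (V1→V2): cluster /dng/ — the longest permitted-onset suffix is /g/; onset = /g/, preceding coda = /dn/.

sradn.guz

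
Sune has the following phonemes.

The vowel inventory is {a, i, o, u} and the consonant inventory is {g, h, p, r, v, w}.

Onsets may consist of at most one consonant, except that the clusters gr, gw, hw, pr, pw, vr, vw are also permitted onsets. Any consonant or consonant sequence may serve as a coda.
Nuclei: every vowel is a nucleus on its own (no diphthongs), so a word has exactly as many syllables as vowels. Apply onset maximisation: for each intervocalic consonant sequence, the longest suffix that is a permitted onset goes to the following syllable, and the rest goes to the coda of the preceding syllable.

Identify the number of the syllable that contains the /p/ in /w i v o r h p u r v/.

Vowels present: i, o, u; each is a nucleus, giving 3 syllables.
V1 /i/ – V2 /o/: just /v/ — single C goes to the following onset.
V2 /o/ – V3 /u/: /rhp/ — longest licit onset from the right is /p/, leaving /rh/ as coda.
Putting it together: wi.vorh.purv.
The /p/ is in the onset of syllable 3 (/purv/).

3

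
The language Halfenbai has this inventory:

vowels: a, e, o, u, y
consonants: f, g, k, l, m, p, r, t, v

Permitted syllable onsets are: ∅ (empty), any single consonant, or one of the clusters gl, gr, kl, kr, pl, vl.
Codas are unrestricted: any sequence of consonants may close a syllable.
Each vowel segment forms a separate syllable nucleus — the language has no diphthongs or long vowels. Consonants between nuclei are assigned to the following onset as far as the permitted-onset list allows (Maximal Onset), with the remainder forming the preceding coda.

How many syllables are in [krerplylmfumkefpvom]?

5

Nuclei (vowels): e, y, u, e, o → 5 syllables.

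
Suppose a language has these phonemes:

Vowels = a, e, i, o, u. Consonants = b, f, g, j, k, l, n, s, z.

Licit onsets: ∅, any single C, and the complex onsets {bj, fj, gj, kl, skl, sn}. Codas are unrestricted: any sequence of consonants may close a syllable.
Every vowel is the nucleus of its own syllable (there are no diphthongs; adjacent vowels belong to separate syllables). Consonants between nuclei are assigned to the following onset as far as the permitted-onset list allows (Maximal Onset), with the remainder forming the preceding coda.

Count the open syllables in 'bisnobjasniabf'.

4

Nuclei (vowels): i, o, a, i, a → 5 syllables.
Between /i/ (V1) and /o/ (V2): /sn/ is a licit onset in full, so it all attaches to the next syllable.
Between /o/ (V2) and /a/ (V3): /bj/ is a licit onset in full, so it all attaches to the next syllable.
Between /a/ (V3) and /i/ (V4): cluster /sn/ — /sn/ is itself a permitted onset, so the whole cluster goes right; preceding coda = ∅.
Between /i/ (V4) and /a/ (V5): no consonants, so the boundary falls immediately after /i/.
Syllabification: bi.sno.bja.sni.abf.
Classifying each syllable: /bi/ (open), /sno/ (open), /bja/ (open), /sni/ (open), /abf/ (closed).
Open syllables: 4.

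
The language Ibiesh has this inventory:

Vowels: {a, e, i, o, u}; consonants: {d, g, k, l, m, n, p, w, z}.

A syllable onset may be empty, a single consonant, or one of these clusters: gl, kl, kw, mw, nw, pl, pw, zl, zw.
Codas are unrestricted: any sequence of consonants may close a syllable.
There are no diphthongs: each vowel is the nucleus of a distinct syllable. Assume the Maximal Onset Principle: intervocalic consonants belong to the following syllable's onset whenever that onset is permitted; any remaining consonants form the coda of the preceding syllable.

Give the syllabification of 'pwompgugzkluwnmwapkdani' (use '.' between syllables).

Vowels present: o, u, u, a, a, i; each is a nucleus, giving 6 syllables.
σ1/σ2 boundary: /mpg/ splits as /mp/ + /g/ (/g/ is the longest suffix that is a licit onset).
σ2/σ3 boundary: /gzkl/; trying suffixes from longest down, /kl/ is the first permitted one, so coda /gz/ | onset /kl/.
σ3/σ4 boundary: cluster /wnmw/ — the longest permitted-onset suffix is /mw/; onset = /mw/, preceding coda = /wn/.
σ4/σ5 boundary: /pkd/ splits as /pk/ + /d/ (/d/ is the longest suffix that is a licit onset).
σ5/σ6 boundary: /n/ → onset of the next syllable (single consonants are always licit onsets).

pwomp.gugz.kluwn.mwapk.da.ni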